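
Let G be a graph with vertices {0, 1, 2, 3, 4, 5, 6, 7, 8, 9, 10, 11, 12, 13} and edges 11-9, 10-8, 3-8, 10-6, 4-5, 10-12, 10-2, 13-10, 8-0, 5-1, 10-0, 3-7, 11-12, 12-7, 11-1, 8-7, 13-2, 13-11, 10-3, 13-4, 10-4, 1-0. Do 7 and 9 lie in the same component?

Yes

From 7 we can reach 0, 1, 2, 3, 4, 5, 6, 7, 8, 9, 10, 11, 12, 13, which includes 9.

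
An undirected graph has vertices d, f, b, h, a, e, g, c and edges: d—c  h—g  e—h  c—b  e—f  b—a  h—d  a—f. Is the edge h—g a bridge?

Yes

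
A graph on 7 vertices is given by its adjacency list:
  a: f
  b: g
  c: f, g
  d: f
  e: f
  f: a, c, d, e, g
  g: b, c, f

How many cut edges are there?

4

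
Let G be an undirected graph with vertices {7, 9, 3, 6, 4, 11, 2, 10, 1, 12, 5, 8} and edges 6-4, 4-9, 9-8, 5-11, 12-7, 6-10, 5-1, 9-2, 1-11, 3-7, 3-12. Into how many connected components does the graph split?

3

Starting from 1 we can reach 1, 5, 11. That is one component of size 3.
Starting from 3 we can reach 3, 7, 12. That is one component of size 3.
Starting from 2 we can reach 2, 4, 6, 8, 9, 10. That is one component of size 6.
Total: 3 components.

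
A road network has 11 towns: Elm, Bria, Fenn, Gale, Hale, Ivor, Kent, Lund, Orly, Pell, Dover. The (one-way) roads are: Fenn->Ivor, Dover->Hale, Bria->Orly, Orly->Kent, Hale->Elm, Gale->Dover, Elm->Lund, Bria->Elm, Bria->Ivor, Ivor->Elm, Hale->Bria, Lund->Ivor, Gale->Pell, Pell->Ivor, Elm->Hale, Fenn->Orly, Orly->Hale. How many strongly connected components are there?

6

{Elm, Bria, Hale, Ivor, Lund, Orly} are all mutually reachable — one SCC of size 6.
{Dover} is an SCC by itself.
{Pell} is an SCC by itself.
{Kent} is an SCC by itself.
{Gale} is an SCC by itself.
(and 1 more singleton SCC)
That gives 6 strongly connected components.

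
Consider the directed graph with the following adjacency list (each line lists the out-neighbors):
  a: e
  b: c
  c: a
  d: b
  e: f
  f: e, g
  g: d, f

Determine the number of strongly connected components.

1

{a, b, c, d, e, f, g} are all mutually reachable — one SCC of size 7.
That gives 1 strongly connected component.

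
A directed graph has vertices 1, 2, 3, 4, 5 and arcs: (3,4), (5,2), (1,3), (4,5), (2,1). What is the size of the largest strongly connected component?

5

{1, 2, 3, 4, 5} are all mutually reachable — one SCC of size 5.
The largest has 5 vertices.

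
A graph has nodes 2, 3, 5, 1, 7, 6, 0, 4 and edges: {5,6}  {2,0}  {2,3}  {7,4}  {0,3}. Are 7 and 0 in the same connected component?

No

The component containing 7 is {4, 7}, and 0 is not in it.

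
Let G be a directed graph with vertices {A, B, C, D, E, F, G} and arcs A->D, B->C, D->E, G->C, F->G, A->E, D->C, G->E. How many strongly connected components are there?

{D} is an SCC by itself.
{F} is an SCC by itself.
{G} is an SCC by itself.
{B} is an SCC by itself.
{A} is an SCC by itself.
(and 2 more singleton SCCs)
That gives 7 strongly connected components.

7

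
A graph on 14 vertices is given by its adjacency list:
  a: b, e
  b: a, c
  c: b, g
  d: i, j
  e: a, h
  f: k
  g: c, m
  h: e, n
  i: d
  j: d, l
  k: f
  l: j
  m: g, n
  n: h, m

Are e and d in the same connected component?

No

The component containing e is {a, b, c, e, g, h, m, n}, and d is not in it.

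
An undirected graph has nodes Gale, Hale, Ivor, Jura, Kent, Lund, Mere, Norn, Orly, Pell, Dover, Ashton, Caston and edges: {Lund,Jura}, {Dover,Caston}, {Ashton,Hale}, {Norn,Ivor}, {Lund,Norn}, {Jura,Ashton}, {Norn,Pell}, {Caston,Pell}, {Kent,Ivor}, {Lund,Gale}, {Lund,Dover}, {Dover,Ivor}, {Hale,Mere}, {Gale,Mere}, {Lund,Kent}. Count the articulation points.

Removing Lund increases the component count from 2 to 3, so Lund is a cut vertex.
By contrast removing Jura leaves 2 components; it is not a cut vertex. No other vertex is a cut vertex either.

1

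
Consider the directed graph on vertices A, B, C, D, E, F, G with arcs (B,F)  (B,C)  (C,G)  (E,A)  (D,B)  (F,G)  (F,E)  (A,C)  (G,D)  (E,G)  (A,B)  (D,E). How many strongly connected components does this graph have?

1

{A, B, C, D, E, F, G} are all mutually reachable — one SCC of size 7.
That gives 1 strongly connected component.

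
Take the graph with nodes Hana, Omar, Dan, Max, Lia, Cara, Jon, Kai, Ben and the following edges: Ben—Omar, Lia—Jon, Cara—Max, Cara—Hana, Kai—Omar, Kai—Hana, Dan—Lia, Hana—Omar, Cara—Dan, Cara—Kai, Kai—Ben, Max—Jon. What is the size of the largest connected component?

9

Starting from Ben we can reach Ben, Dan, Jon, Kai, Lia, Max, Cara, Hana, Omar. That is one component of size 9.
The largest has 9 vertices.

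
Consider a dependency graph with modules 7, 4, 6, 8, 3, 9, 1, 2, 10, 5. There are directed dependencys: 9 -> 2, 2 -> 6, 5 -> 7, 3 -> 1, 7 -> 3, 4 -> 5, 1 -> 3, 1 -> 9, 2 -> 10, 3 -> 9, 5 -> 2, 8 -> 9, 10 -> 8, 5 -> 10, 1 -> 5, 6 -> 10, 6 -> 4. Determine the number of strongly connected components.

{1, 2, 3, 4, 5, 6, 7, 8, 9, 10} are all mutually reachable — one SCC of size 10.
That gives 1 strongly connected component.

1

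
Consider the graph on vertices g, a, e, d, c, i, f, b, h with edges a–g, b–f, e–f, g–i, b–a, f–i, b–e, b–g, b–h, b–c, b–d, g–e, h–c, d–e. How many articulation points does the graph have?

1

Removing b increases the component count from 1 to 2, so b is a cut vertex.
By contrast removing c leaves 1 component; it is not a cut vertex. No other vertex is a cut vertex either.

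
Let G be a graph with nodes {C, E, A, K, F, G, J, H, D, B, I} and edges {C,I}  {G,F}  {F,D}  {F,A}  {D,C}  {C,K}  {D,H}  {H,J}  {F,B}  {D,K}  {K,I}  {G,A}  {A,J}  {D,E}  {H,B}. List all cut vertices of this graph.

Removing D increases the component count from 1 to 3, so D is a cut vertex.
By contrast removing B leaves 1 component; it is not a cut vertex. No other vertex is a cut vertex either.

D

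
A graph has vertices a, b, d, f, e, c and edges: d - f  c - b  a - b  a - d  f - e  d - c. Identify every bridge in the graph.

The edges on the cycle a-d-c-b-a are not bridges since each lies on that cycle.
But removing f - e disconnects f from e; removing d - f disconnects d from f — these are bridges.

d-f, e-f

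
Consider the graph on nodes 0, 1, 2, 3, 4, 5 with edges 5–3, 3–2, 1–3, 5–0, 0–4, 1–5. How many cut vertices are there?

3

Removing 0 increases the component count from 1 to 2, so 0 is a cut vertex.
Removing 3 increases the component count from 1 to 2, so 3 is a cut vertex.
Removing 5 increases the component count from 1 to 2, so 5 is a cut vertex.
By contrast removing 1 leaves 1 component; it is not a cut vertex. No other vertex is a cut vertex either.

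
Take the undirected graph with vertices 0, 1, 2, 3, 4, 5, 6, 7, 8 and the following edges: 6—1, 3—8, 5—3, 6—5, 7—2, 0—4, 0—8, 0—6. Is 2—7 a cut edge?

Yes

Removing 2—7 leaves no path between 2 and 7: the component count goes from 2 to 3. So it is a bridge.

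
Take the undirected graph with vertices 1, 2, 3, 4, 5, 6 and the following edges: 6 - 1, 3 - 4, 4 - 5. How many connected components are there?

2 is isolated — a component by itself.
Starting from 1 we can reach 1, 6. That is one component of size 2.
Starting from 3 we can reach 3, 4, 5. That is one component of size 3.
Total: 3 components.

3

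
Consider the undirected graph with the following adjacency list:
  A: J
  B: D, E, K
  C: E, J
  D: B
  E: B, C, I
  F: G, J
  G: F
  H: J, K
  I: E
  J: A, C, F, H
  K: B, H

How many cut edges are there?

The edges on the cycle C-E-B-K-H-J-C are not bridges since each lies on that cycle.
But removing F-G disconnects F from G; removing J-F disconnects J from F; removing A-J disconnects A from J; removing E-I disconnects E from I — these are bridges.
In total 5 edges are bridges.

5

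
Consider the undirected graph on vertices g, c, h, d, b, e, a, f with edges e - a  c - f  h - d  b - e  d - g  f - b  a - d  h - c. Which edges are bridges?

d-g

The edges on the cycle h-c-f-b-e-a-d-h are not bridges since each lies on that cycle.
But removing d - g disconnects d from g — this is a bridge.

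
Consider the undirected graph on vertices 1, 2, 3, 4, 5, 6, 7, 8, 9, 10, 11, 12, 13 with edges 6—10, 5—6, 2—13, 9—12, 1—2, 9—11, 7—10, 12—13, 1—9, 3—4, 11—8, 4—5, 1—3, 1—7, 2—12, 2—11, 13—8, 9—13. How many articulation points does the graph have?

Removing 1 increases the component count from 1 to 2, so 1 is a cut vertex.
By contrast removing 6 leaves 1 component; it is not a cut vertex. No other vertex is a cut vertex either.

1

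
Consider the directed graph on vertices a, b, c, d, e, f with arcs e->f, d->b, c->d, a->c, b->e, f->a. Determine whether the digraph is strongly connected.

From b we can reach every vertex (a, b, c, d, e, f), and every vertex can reach b (a, b, c, d, e, f). So the whole graph is one strongly connected component.

Yes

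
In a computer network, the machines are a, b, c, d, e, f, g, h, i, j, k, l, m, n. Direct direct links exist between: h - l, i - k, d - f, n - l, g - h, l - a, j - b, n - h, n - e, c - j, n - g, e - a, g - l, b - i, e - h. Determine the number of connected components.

m is isolated — a component by itself.
Starting from d we can reach d, f. That is one component of size 2.
Starting from b we can reach b, c, i, j, k. That is one component of size 5.
Starting from a we can reach a, e, g, h, l, n. That is one component of size 6.
Total: 4 components.

4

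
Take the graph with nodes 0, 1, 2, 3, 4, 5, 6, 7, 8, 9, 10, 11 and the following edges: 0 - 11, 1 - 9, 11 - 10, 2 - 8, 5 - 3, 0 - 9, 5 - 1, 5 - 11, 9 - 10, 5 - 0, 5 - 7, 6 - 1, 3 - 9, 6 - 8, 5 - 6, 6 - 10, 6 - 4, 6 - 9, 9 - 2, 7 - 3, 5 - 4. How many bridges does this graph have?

The edges on the cycle 5-6-8-2-9-0-5 are not bridges since each lies on that cycle.
Every edge lies on some cycle, so there are no bridges.

0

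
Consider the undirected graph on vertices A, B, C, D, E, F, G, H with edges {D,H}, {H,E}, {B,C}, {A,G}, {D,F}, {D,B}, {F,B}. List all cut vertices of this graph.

Removing B increases the component count from 2 to 3, so B is a cut vertex.
Removing D increases the component count from 2 to 3, so D is a cut vertex.
Removing H increases the component count from 2 to 3, so H is a cut vertex.
By contrast removing A leaves 2 components; it is not a cut vertex. No other vertex is a cut vertex either.

B, D, H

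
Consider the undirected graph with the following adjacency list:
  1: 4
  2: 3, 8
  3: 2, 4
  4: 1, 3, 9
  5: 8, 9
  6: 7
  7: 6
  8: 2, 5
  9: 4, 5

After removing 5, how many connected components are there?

With 5 gone, the remaining components are: {6, 7}; {1, 2, 3, 4, 8, 9}.
That is 2 components.

2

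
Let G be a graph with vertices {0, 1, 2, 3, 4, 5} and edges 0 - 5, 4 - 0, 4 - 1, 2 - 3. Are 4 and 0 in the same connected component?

From 4 we can reach 0, 1, 4, 5, which includes 0.

Yes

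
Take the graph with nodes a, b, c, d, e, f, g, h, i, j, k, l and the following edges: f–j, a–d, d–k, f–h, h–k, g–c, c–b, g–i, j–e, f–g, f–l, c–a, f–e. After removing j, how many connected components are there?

With j gone, the remaining components are: {a, b, c, d, e, f, g, h, i, k, l}.
That is 1 component.

1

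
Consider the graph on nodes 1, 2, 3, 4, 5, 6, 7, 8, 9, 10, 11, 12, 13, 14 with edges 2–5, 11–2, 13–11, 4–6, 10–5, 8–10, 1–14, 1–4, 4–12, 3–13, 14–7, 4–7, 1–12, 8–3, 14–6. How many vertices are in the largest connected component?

9 is isolated — a component by itself.
Starting from 1 we can reach 1, 4, 6, 7, 12, 14. That is one component of size 6.
Starting from 2 we can reach 2, 3, 5, 8, 10, 11, 13. That is one component of size 7.
The largest has 7 vertices.

7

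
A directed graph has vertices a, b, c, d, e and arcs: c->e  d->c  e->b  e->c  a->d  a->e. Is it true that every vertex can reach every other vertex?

There is no directed path from d to a, so the graph is not strongly connected.

No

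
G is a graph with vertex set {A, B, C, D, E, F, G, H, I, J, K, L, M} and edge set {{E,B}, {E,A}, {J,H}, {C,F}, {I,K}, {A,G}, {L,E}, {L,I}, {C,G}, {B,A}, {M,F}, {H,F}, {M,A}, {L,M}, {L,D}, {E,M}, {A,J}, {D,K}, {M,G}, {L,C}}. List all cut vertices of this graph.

L

Removing L increases the component count from 1 to 2, so L is a cut vertex.
By contrast removing D leaves 1 component; it is not a cut vertex. No other vertex is a cut vertex either.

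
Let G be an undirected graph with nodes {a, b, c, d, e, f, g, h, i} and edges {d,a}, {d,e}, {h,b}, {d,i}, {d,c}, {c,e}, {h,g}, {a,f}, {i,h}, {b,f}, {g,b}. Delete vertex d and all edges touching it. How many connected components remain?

2

With d gone, the remaining components are: {c, e}; {a, b, f, g, h, i}.
That is 2 components.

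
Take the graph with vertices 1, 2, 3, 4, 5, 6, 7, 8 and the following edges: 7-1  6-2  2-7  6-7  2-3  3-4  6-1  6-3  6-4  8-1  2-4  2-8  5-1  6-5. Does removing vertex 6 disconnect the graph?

Deleting 6 leaves 1 component (was 1) (its neighbors 1, 2, 3, 4, 5, 7 remain connected to each other), so 6 is not a cut vertex.

No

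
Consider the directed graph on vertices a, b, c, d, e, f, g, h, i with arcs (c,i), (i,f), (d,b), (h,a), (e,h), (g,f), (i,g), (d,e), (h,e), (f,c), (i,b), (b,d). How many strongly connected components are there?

4

{c, f, g, i} are all mutually reachable — one SCC of size 4.
{e, h} are all mutually reachable — one SCC of size 2.
{b, d} are all mutually reachable — one SCC of size 2.
{a} is an SCC by itself.
That gives 4 strongly connected components.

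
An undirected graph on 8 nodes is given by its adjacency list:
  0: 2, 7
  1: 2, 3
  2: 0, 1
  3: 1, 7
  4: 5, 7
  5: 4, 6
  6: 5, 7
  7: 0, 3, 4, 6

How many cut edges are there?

0

The edges on the cycle 7-4-5-6-7 are not bridges since each lies on that cycle.
Every edge lies on some cycle, so there are no bridges.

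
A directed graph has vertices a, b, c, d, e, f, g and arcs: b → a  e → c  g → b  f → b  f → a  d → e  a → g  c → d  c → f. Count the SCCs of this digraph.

3

{c, d, e} are all mutually reachable — one SCC of size 3.
{a, b, g} are all mutually reachable — one SCC of size 3.
{f} is an SCC by itself.
That gives 3 strongly connected components.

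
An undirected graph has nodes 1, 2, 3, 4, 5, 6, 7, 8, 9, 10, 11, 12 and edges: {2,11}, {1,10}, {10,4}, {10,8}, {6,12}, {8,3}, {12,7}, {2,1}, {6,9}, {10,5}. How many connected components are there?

2

Starting from 6 we can reach 6, 7, 9, 12. That is one component of size 4.
Starting from 1 we can reach 1, 2, 3, 4, 5, 8, 10, 11. That is one component of size 8.
Total: 2 components.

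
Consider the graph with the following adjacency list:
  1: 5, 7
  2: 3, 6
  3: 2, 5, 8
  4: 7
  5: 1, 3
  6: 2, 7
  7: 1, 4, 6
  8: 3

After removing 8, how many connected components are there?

1

With 8 gone, the remaining components are: {1, 2, 3, 4, 5, 6, 7}.
That is 1 component.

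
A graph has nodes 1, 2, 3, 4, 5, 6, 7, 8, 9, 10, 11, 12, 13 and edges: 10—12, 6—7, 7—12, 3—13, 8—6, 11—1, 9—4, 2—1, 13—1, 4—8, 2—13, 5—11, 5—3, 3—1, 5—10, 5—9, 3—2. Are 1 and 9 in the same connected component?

Yes

From 1 we can reach 1, 2, 3, 4, 5, 6, 7, 8, 9, 10, 11, 12, 13, which includes 9.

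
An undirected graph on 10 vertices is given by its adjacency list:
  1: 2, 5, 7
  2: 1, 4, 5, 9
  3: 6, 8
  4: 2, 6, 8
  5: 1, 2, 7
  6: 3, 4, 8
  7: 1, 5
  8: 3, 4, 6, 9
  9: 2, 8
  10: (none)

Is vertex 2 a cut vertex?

Deleting 2 raises the number of components from 2 to 3, so 2 is a cut vertex.

Yes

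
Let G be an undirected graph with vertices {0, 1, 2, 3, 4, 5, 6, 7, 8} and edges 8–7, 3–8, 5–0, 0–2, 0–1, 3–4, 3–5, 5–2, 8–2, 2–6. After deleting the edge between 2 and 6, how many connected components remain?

2

Before removal there is 1 component.
2–6 is a bridge — removing it separates 2's side from 6's side.
After removal: 2 components.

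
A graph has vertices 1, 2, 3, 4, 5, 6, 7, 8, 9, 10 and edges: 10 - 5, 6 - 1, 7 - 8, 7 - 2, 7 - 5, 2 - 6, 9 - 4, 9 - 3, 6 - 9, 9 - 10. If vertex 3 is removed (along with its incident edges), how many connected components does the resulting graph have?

1

With 3 gone, the remaining components are: {1, 2, 4, 5, 6, 7, 8, 9, 10}.
That is 1 component.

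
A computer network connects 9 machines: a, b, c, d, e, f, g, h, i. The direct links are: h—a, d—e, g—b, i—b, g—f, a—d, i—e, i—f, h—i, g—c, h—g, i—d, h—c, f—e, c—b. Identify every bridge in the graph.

none

The edges on the cycle h-i-b-c-g-h are not bridges since each lies on that cycle.
Every edge lies on some cycle, so there are no bridges.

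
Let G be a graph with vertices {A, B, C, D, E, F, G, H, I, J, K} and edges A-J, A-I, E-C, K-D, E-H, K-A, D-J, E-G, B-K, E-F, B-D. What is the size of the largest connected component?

6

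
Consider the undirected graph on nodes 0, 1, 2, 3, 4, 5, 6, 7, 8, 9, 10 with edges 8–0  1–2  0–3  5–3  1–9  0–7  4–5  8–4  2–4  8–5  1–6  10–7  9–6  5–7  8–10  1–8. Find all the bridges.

none

The edges on the cycle 1-9-6-1 are not bridges since each lies on that cycle.
Every edge lies on some cycle, so there are no bridges.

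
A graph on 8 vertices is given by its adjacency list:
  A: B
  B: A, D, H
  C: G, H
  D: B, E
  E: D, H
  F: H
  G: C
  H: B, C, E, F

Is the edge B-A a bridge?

Removing B-A leaves no path between B and A: the component count goes from 1 to 2. So it is a bridge.

Yes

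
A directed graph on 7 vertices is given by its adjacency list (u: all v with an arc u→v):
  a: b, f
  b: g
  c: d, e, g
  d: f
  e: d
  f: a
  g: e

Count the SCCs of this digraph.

{a, b, d, e, f, g} are all mutually reachable — one SCC of size 6.
{c} is an SCC by itself.
That gives 2 strongly connected components.

2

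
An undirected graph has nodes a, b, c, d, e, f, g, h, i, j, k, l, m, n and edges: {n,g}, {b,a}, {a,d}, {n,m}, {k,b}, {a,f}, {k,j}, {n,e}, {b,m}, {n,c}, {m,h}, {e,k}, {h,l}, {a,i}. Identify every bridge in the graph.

The edges on the cycle n-e-k-b-m-n are not bridges since each lies on that cycle.
But removing n - c disconnects n from c; removing d - a disconnects d from a; removing m - h disconnects m from h; removing k - j disconnects k from j — these are bridges.
In total 9 edges are bridges.

a-b, a-d, a-f, a-i, c-n, g-n, h-l, h-m, j-k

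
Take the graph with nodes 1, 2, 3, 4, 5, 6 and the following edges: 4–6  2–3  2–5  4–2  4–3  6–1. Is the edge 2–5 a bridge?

Removing 2–5 leaves no path between 2 and 5: the component count goes from 1 to 2. So it is a bridge.

Yes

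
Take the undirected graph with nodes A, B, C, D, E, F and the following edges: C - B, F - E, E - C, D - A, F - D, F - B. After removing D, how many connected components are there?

With D gone, the remaining components are: {A}; {B, C, E, F}.
That is 2 components.

2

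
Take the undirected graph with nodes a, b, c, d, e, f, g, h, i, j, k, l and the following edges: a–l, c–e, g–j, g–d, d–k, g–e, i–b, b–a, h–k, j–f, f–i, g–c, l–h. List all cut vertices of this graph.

g

Removing g increases the component count from 1 to 2, so g is a cut vertex.
By contrast removing a leaves 1 component; it is not a cut vertex. No other vertex is a cut vertex either.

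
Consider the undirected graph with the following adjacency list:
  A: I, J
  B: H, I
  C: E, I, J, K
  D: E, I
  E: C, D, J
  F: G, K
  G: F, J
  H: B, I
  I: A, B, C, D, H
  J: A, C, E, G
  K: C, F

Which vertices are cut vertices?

Removing I increases the component count from 1 to 2, so I is a cut vertex.
By contrast removing K leaves 1 component; it is not a cut vertex. No other vertex is a cut vertex either.

I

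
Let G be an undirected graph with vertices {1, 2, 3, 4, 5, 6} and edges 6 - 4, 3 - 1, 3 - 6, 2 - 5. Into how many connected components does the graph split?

2

Starting from 2 we can reach 2, 5. That is one component of size 2.
Starting from 1 we can reach 1, 3, 4, 6. That is one component of size 4.
Total: 2 components.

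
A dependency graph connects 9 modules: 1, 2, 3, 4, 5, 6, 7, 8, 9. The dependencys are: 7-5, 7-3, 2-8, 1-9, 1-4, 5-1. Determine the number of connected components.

3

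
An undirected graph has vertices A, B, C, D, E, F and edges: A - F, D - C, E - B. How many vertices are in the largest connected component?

Starting from C we can reach C, D. That is one component of size 2.
Starting from B we can reach B, E. That is one component of size 2.
Starting from A we can reach A, F. That is one component of size 2.
The largest has 2 vertices.

2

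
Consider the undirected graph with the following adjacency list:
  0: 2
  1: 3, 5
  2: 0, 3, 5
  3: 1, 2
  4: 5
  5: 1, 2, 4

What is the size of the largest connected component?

Starting from 0 we can reach 0, 1, 2, 3, 4, 5. That is one component of size 6.
The largest has 6 vertices.

6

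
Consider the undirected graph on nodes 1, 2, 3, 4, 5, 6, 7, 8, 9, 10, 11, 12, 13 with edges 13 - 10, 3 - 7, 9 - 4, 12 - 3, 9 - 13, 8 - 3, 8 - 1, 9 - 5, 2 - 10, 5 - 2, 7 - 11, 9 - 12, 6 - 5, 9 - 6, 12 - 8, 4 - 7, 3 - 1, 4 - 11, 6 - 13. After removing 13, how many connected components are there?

1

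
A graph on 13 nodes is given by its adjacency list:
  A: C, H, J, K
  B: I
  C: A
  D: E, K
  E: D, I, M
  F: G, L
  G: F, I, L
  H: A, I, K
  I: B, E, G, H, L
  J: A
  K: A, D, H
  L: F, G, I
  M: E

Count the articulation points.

Removing A increases the component count from 1 to 3, so A is a cut vertex.
Removing E increases the component count from 1 to 2, so E is a cut vertex.
Removing I increases the component count from 1 to 3, so I is a cut vertex.
By contrast removing J leaves 1 component; it is not a cut vertex. No other vertex is a cut vertex either.

3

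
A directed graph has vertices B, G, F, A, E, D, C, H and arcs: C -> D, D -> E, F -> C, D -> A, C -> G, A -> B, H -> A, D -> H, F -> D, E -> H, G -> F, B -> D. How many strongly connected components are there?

2

{A, B, D, E, H} are all mutually reachable — one SCC of size 5.
{C, F, G} are all mutually reachable — one SCC of size 3.
That gives 2 strongly connected components.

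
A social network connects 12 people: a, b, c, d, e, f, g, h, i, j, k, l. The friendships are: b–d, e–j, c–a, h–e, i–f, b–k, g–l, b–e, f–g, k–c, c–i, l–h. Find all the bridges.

a-c, b-d, e-j

The edges on the cycle b-k-c-i-f-g-l-h-e-b are not bridges since each lies on that cycle.
But removing e–j disconnects e from j; removing a–c disconnects a from c; removing b–d disconnects b from d — these are bridges.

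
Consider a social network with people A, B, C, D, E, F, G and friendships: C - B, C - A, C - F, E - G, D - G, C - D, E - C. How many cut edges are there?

3

The edges on the cycle E-C-D-G-E are not bridges since each lies on that cycle.
But removing C - A disconnects C from A; removing C - F disconnects C from F; removing C - B disconnects C from B — these are bridges.
That makes 3 bridges.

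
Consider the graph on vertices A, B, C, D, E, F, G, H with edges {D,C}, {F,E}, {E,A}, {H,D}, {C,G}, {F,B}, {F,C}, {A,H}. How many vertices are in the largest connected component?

8

Starting from A we can reach A, B, C, D, E, F, G, H. That is one component of size 8.
The largest has 8 vertices.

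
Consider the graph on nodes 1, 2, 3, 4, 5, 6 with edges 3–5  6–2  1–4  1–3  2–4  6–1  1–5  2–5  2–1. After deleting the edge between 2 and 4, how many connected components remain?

1

2 and 4 are still connected via 2-1-4, so the component count stays at 1.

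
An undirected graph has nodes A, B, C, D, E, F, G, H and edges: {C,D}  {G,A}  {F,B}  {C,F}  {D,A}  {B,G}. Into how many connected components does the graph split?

3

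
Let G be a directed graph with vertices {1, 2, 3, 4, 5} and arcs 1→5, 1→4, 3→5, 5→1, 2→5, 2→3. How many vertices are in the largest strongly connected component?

{1, 5} are all mutually reachable — one SCC of size 2.
{2} is an SCC by itself.
{4} is an SCC by itself.
{3} is an SCC by itself.
The largest has 2 vertices.

2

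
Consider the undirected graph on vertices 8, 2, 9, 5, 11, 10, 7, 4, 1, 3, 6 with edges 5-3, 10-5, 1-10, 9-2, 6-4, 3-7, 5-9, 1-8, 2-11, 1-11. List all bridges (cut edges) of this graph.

1-8, 3-5, 3-7, 4-6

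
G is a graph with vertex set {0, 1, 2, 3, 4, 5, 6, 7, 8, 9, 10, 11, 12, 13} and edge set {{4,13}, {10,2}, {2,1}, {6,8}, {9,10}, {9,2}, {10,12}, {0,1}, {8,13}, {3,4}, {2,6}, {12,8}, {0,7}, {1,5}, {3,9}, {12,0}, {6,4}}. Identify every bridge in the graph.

The edges on the cycle 9-10-12-0-1-2-9 are not bridges since each lies on that cycle.
But removing 5–1 disconnects 5 from 1; removing 7–0 disconnects 7 from 0 — these are bridges.

0-7, 1-5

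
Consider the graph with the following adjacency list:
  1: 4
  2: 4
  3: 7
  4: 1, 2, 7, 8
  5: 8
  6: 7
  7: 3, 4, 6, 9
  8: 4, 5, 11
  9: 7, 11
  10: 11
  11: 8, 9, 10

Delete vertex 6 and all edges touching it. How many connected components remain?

1

With 6 gone, the remaining components are: {1, 2, 3, 4, 5, 7, 8, 9, 10, 11}.
That is 1 component.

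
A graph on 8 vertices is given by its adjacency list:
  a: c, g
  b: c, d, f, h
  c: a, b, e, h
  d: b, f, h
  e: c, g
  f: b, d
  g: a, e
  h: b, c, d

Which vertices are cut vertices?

Removing c increases the component count from 1 to 2, so c is a cut vertex.
By contrast removing b leaves 1 component; it is not a cut vertex. No other vertex is a cut vertex either.

c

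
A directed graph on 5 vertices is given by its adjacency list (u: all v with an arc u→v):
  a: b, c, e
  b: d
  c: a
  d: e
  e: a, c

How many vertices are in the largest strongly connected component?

5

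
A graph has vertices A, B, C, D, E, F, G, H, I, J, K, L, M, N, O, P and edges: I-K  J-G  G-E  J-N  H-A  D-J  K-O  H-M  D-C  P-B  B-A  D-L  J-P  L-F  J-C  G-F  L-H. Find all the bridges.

E-G, H-M, I-K, J-N, K-O

The edges on the cycle D-J-G-F-L-D are not bridges since each lies on that cycle.
But removing G-E disconnects G from E; removing M-H disconnects M from H; removing I-K disconnects I from K; removing K-O disconnects K from O — these are bridges.
In total 5 edges are bridges.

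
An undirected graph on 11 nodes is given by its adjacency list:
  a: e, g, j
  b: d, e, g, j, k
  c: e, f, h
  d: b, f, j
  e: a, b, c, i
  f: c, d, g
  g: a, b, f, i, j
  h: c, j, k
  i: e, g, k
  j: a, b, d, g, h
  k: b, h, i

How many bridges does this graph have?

The edges on the cycle b-k-i-g-a-e-b are not bridges since each lies on that cycle.
Every edge lies on some cycle, so there are no bridges.

0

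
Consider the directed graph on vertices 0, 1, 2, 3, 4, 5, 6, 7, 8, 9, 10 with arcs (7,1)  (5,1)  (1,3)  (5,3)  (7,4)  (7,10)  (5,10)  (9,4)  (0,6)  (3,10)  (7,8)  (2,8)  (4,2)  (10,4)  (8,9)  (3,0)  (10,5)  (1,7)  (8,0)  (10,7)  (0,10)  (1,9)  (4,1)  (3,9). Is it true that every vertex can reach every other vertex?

There is no directed path from 6 to 0, so the graph is not strongly connected.

No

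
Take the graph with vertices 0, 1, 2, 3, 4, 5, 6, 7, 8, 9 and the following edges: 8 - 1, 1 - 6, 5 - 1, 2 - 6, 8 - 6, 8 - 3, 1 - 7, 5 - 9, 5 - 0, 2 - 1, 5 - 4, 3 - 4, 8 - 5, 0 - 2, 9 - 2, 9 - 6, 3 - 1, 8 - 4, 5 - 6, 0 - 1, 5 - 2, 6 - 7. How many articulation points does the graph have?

0

Removing 0, for instance, still leaves 1 component. No single vertex removal increases the component count — the graph has no articulation points.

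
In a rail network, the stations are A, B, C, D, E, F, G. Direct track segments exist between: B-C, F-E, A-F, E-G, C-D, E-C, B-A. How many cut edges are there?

2

The edges on the cycle B-A-F-E-C-B are not bridges since each lies on that cycle.
But removing C-D disconnects C from D; removing E-G disconnects E from G — these are bridges.
That makes 2 bridges.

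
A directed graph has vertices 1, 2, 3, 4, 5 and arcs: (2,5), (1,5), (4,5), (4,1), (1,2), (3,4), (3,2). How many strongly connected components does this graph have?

5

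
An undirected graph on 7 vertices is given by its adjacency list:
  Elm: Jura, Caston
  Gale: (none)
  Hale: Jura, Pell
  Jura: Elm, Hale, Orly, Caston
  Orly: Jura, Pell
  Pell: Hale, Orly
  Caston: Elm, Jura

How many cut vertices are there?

1

Removing Jura increases the component count from 2 to 3, so Jura is a cut vertex.
By contrast removing Orly leaves 2 components; it is not a cut vertex. No other vertex is a cut vertex either.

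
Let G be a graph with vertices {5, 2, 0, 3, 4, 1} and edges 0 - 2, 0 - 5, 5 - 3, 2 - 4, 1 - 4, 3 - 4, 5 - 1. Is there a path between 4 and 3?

Yes

From 4 we can reach 0, 1, 2, 3, 4, 5, which includes 3.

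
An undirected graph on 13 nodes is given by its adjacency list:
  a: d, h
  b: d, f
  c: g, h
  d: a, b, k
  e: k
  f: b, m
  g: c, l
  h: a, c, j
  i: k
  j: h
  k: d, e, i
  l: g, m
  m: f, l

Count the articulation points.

Removing d increases the component count from 1 to 2, so d is a cut vertex.
Removing h increases the component count from 1 to 2, so h is a cut vertex.
Removing k increases the component count from 1 to 3, so k is a cut vertex.
By contrast removing g leaves 1 component; it is not a cut vertex. No other vertex is a cut vertex either.

3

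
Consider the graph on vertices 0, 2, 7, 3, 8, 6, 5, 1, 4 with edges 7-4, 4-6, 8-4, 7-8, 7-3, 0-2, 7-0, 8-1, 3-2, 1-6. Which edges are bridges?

The edges on the cycle 7-8-1-6-4-7 are not bridges since each lies on that cycle.
Every edge lies on some cycle, so there are no bridges.

none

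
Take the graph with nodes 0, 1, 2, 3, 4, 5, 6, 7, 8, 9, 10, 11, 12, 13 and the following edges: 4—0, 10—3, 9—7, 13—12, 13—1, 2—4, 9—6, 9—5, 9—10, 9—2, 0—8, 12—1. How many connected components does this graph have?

11 is isolated — a component by itself.
Starting from 1 we can reach 1, 12, 13. That is one component of size 3.
Starting from 0 we can reach 0, 2, 3, 4, 5, 6, 7, 8, 9, 10. That is one component of size 10.
Total: 3 components.

3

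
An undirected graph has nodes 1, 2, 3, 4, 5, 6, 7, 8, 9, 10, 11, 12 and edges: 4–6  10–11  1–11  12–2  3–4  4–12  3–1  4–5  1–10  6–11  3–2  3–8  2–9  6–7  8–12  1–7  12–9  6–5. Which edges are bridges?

The edges on the cycle 3-4-6-11-10-1-3 are not bridges since each lies on that cycle.
Every edge lies on some cycle, so there are no bridges.

none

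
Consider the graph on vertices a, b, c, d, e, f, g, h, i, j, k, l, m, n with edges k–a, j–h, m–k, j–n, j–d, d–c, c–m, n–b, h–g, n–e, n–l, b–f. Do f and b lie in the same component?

Yes

From f we can reach a, b, c, d, e, f, g, h, j, k, l, m, n, which includes b.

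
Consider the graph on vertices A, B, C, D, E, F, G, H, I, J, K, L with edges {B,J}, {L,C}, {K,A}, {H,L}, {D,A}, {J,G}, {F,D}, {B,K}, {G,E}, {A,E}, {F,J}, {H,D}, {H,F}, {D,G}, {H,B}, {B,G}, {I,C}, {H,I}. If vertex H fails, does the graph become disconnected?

Deleting H raises the number of components from 1 to 2, so H is a cut vertex.

Yes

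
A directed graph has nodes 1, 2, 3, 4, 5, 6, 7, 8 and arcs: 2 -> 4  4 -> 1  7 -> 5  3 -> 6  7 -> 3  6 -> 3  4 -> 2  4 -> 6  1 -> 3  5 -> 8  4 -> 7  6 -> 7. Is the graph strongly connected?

No

There is no directed path from 6 to 4, so the graph is not strongly connected.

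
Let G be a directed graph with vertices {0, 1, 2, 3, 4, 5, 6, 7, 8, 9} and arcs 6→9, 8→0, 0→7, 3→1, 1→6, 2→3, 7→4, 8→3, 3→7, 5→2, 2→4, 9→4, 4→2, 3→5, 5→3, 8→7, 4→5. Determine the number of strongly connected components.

3

{1, 2, 3, 4, 5, 6, 7, 9} are all mutually reachable — one SCC of size 8.
{0} is an SCC by itself.
{8} is an SCC by itself.
That gives 3 strongly connected components.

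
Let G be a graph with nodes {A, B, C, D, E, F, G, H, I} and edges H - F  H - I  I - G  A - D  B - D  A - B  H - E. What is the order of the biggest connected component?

5

C is isolated — a component by itself.
Starting from A we can reach A, B, D. That is one component of size 3.
Starting from E we can reach E, F, G, H, I. That is one component of size 5.
The largest has 5 vertices.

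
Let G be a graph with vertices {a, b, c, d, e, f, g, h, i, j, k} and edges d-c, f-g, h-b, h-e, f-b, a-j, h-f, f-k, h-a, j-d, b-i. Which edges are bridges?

a-h, a-j, b-i, c-d, d-j, e-h, f-g, f-k

The edges on the cycle h-f-b-h are not bridges since each lies on that cycle.
But removing g-f disconnects g from f; removing a-h disconnects a from h; removing e-h disconnects e from h; removing d-j disconnects d from j — these are bridges.
In total 8 edges are bridges.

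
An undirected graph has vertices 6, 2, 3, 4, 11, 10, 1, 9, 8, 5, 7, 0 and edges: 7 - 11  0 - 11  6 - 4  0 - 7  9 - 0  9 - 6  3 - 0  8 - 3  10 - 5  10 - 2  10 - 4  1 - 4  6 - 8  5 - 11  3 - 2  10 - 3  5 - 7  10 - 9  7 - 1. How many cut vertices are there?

0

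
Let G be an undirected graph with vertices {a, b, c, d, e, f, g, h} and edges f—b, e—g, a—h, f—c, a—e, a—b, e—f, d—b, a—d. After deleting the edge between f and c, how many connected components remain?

Before removal there is 1 component.
f—c is a bridge — removing it separates f's side from c's side.
After removal: 2 components.

2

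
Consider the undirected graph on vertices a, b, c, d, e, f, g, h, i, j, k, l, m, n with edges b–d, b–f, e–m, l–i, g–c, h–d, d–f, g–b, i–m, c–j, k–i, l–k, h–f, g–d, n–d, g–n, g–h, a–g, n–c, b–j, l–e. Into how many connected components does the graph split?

2

Starting from e we can reach e, i, k, l, m. That is one component of size 5.
Starting from a we can reach a, b, c, d, f, g, h, j, n. That is one component of size 9.
Total: 2 components.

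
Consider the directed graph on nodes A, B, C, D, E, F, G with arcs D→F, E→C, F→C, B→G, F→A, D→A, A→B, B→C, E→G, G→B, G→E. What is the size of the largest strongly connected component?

3

{B, E, G} are all mutually reachable — one SCC of size 3.
{C} is an SCC by itself.
{A} is an SCC by itself.
{D} is an SCC by itself.
{F} is an SCC by itself.
The largest has 3 vertices.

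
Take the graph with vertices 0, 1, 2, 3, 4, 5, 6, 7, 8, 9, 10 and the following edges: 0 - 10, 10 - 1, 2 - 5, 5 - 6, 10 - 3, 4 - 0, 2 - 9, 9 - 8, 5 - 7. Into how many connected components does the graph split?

2

Starting from 0 we can reach 0, 1, 3, 4, 10. That is one component of size 5.
Starting from 2 we can reach 2, 5, 6, 7, 8, 9. That is one component of size 6.
Total: 2 components.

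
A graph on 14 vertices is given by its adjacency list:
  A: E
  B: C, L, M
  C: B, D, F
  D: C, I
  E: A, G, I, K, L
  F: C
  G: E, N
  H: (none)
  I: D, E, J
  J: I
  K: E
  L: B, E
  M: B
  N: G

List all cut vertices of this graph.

Removing B increases the component count from 2 to 3, so B is a cut vertex.
Removing C increases the component count from 2 to 3, so C is a cut vertex.
Removing E increases the component count from 2 to 5, so E is a cut vertex.
Likewise G, I are cut vertices.
By contrast removing L leaves 2 components; it is not a cut vertex. No other vertex is a cut vertex either.

B, C, E, G, I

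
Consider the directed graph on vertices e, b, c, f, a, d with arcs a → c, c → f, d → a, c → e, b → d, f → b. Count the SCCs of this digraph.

2

{a, b, c, d, f} are all mutually reachable — one SCC of size 5.
{e} is an SCC by itself.
That gives 2 strongly connected components.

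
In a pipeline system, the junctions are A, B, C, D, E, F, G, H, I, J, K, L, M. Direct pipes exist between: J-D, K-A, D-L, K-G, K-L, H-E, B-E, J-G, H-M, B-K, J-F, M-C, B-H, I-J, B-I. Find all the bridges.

A-K, C-M, F-J, H-M

The edges on the cycle B-H-E-B are not bridges since each lies on that cycle.
But removing H-M disconnects H from M; removing A-K disconnects A from K; removing M-C disconnects M from C; removing F-J disconnects F from J — these are bridges.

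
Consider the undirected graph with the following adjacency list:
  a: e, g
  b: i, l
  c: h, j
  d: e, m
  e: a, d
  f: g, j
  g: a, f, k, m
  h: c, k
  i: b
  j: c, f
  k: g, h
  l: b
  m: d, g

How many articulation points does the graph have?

2

Removing b increases the component count from 2 to 3, so b is a cut vertex.
Removing g increases the component count from 2 to 3, so g is a cut vertex.
By contrast removing j leaves 2 components; it is not a cut vertex. No other vertex is a cut vertex either.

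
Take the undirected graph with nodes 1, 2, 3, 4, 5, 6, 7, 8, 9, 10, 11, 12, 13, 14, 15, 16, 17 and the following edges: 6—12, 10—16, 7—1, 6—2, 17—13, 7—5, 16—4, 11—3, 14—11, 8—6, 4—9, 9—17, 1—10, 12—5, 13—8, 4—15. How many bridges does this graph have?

The edges on the cycle 7-1-10-16-4-9-17-13-8-6-12-5-7 are not bridges since each lies on that cycle.
But removing 14—11 disconnects 14 from 11; removing 4—15 disconnects 4 from 15; removing 6—2 disconnects 6 from 2; removing 3—11 disconnects 3 from 11 — these are bridges.
That makes 4 bridges.

4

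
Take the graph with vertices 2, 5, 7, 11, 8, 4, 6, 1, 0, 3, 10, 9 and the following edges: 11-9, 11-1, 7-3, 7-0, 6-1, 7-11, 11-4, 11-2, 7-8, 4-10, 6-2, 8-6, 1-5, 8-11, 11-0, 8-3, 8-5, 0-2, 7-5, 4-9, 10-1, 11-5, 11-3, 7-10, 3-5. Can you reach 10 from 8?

Yes

From 8 we can reach 0, 1, 2, 3, 4, 5, 6, 7, 8, 9, 10, 11, which includes 10.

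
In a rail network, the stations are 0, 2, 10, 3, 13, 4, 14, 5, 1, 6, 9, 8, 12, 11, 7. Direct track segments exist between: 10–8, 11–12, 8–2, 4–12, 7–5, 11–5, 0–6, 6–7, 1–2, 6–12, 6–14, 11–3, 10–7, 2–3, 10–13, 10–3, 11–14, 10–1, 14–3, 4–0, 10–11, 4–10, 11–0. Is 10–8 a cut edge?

After removing 10–8, the path 10-1-2-8 still connects them, so the edge is not a bridge.

No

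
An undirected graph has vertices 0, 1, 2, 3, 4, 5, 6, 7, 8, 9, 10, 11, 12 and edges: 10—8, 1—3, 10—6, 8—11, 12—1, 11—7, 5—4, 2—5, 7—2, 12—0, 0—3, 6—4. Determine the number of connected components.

3

9 is isolated — a component by itself.
Starting from 0 we can reach 0, 1, 3, 12. That is one component of size 4.
Starting from 2 we can reach 2, 4, 5, 6, 7, 8, 10, 11. That is one component of size 8.
Total: 3 components.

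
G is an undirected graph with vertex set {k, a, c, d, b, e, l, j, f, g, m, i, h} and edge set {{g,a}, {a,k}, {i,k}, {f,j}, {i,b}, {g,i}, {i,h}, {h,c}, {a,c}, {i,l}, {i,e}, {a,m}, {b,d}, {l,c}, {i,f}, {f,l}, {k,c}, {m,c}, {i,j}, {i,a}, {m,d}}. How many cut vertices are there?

1

Removing i increases the component count from 1 to 2, so i is a cut vertex.
By contrast removing d leaves 1 component; it is not a cut vertex. No other vertex is a cut vertex either.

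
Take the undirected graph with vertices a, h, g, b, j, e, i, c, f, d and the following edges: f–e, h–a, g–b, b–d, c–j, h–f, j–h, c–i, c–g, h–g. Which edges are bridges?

The edges on the cycle c-j-h-g-c are not bridges since each lies on that cycle.
But removing e–f disconnects e from f; removing h–f disconnects h from f; removing c–i disconnects c from i; removing g–b disconnects g from b — these are bridges.
In total 6 edges are bridges.

a-h, b-d, b-g, c-i, e-f, f-h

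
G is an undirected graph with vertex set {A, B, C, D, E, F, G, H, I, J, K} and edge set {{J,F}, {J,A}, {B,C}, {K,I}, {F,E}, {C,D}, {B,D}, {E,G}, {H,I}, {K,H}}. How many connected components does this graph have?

Starting from H we can reach H, I, K. That is one component of size 3.
Starting from B we can reach B, C, D. That is one component of size 3.
Starting from A we can reach A, E, F, G, J. That is one component of size 5.
Total: 3 components.

3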